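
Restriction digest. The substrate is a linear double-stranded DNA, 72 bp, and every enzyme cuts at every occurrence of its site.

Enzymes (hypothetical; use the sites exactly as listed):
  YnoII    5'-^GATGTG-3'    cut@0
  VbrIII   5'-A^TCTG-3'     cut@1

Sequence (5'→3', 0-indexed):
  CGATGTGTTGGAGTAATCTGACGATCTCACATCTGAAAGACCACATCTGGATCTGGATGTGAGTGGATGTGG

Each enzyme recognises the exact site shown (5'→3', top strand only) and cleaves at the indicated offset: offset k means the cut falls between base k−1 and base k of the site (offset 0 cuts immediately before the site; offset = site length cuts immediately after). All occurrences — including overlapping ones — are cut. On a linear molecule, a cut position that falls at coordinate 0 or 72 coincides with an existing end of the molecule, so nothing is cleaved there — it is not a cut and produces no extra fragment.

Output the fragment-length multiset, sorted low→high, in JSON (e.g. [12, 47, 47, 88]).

Per-enzyme occurrences:
  YnoII (GATGTG, off=0): starts [1, 55, 65] → cuts [1, 55, 65]
  VbrIII (ATCTG, off=1): starts [15, 30, 44, 50] → cuts [16, 31, 45, 51]

Pooled cuts: [1, 16, 31, 45, 51, 55, 65]

Fragment lengths:
  [0,1): 1 bp
  [1,16): 15 bp
  [16,31): 15 bp
  [31,45): 14 bp
  [45,51): 6 bp
  [51,55): 4 bp
  [55,65): 10 bp
  [65,72): 7 bp

[1,4,6,7,10,14,15,15]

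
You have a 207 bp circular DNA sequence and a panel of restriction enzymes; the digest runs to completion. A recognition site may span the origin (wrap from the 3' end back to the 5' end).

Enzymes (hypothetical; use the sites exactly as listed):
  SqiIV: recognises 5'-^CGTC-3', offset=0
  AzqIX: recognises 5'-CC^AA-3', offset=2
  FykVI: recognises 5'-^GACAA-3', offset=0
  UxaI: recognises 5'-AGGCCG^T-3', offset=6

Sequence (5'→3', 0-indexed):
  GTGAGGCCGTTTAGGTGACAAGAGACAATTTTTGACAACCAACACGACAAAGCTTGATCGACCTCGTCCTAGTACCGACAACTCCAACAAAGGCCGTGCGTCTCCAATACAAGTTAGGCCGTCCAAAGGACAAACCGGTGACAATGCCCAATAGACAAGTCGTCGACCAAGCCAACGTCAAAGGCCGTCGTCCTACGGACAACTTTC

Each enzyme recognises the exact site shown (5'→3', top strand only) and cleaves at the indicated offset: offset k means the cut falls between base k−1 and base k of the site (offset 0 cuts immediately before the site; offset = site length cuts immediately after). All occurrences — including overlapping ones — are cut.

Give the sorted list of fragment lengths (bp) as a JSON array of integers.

Scan for sites:
  SqiIV (CGTC, off=0): starts [64, 98, 119, 160, 175, 185, 188] → cuts [64, 98, 119, 160, 175, 185, 188]
  AzqIX (CCAA, off=2): starts [38, 83, 103, 122, 147, 166, 171] → cuts [40, 85, 105, 124, 149, 168, 173]
  FykVI (GACAA, off=0): starts [16, 23, 33, 45, 76, 128, 139, 153, 197] → cuts [16, 23, 33, 45, 76, 128, 139, 153, 197]
  UxaI (AGGCCGT, off=6): starts [3, 90, 115, 181] → cuts [9, 96, 121, 187]

All cut coordinates (distinct, sorted): [9, 16, 23, 33, 40, 45, 64, 76, 85, 96, 98, 105, 119, 121, 124, 128, 139, 149, 153, 160, 168, 173, 175, 185, 187, 188, 197]

Fragments:
  9→16: 7 bp
  16→23: 7 bp
  23→33: 10 bp
  33→40: 7 bp
  40→45: 5 bp
  45→64: 19 bp
  64→76: 12 bp
  76→85: 9 bp
  85→96: 11 bp
  96→98: 2 bp
  98→105: 7 bp
  105→119: 14 bp
  119→121: 2 bp
  121→124: 3 bp
  124→128: 4 bp
  128→139: 11 bp
  139→149: 10 bp
  149→153: 4 bp
  153→160: 7 bp
  160→168: 8 bp
  168→173: 5 bp
  173→175: 2 bp
  175→185: 10 bp
  185→187: 2 bp
  187→188: 1 bp
  188→197: 9 bp
  197→9 (wrap): 207-197+9 = 19 bp

[1,2,2,2,2,3,4,4,5,5,7,7,7,7,7,8,9,9,10,10,10,11,11,12,14,19,19]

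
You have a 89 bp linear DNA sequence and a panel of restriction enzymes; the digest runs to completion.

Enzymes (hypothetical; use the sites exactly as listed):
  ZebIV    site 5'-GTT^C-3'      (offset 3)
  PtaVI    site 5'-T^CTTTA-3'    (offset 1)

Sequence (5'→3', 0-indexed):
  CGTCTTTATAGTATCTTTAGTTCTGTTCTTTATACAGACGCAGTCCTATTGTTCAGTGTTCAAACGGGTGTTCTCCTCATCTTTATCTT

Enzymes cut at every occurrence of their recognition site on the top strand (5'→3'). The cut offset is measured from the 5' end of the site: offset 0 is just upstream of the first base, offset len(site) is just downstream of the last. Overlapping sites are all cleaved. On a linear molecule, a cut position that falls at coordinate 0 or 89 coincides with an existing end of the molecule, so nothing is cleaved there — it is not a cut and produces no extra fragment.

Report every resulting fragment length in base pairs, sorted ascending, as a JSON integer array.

[3,5,7,8,8,9,11,12,26]

Per-enzyme occurrences:
  ZebIV (GTTC, off=3): starts [19, 24, 50, 57, 69] → cuts [22, 27, 53, 60, 72]
  PtaVI (TCTTTA, off=1): starts [2, 13, 26, 79] → cuts [3, 14, 27, 80]

Pooled cuts: [3, 14, 22, 27, 53, 60, 72, 80]

Fragments:
  [0,3): 3 bp
  [3,14): 11 bp
  [14,22): 8 bp
  [22,27): 5 bp
  [27,53): 26 bp
  [53,60): 7 bp
  [60,72): 12 bp
  [72,80): 8 bp
  [80,89): 9 bp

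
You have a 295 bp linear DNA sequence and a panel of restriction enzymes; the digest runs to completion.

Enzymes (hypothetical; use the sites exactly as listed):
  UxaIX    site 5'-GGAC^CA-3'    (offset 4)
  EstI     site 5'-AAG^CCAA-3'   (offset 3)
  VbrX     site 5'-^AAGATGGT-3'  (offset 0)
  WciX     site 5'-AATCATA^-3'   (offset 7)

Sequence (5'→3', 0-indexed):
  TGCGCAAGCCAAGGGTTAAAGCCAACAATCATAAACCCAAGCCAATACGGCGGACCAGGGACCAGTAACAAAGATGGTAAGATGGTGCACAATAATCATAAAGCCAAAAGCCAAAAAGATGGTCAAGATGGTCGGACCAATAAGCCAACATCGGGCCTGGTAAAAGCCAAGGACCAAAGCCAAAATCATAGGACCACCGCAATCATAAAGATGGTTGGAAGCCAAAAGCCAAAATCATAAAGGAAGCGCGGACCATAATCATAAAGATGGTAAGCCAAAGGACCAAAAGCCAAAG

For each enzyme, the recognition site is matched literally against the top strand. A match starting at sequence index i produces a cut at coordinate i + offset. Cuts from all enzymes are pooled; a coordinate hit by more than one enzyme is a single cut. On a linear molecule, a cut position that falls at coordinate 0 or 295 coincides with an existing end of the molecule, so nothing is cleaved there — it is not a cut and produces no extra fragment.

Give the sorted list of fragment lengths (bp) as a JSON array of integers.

[3,4,5,5,6,6,7,7,7,7,8,8,8,8,8,9,9,10,11,11,11,12,13,13,13,14,14,14,22,22]

Site scan:
  UxaIX GGACCA/4: at [51, 58, 133, 170, 190, 249, 279] ⇒ [55, 62, 137, 174, 194, 253, 283]
  EstI AAGCCAA/3: at [5, 18, 38, 100, 107, 141, 163, 176, 218, 225, 271, 286] ⇒ [8, 21, 41, 103, 110, 144, 166, 179, 221, 228, 274, 289]
  VbrX AAGATGGT/0: at [70, 78, 115, 124, 207, 263] ⇒ [70, 78, 115, 124, 207, 263]
  WciX AATCATA/7: at [26, 93, 183, 200, 232, 256] ⇒ [33, 100, 190, 207, 239, 263]

All cut coordinates (distinct, sorted): [8, 21, 33, 41, 55, 62, 70, 78, 100, 103, 110, 115, 124, 137, 144, 166, 174, 179, 190, 194, 207, 221, 228, 239, 253, 263, 274, 283, 289]

Fragments:
  [0,8): 8 bp
  [8,21): 13 bp
  [21,33): 12 bp
  [33,41): 8 bp
  [41,55): 14 bp
  [55,62): 7 bp
  [62,70): 8 bp
  [70,78): 8 bp
  [78,100): 22 bp
  [100,103): 3 bp
  [103,110): 7 bp
  [110,115): 5 bp
  [115,124): 9 bp
  [124,137): 13 bp
  [137,144): 7 bp
  [144,166): 22 bp
  [166,174): 8 bp
  [174,179): 5 bp
  [179,190): 11 bp
  [190,194): 4 bp
  [194,207): 13 bp
  [207,221): 14 bp
  [221,228): 7 bp
  [228,239): 11 bp
  [239,253): 14 bp
  [253,263): 10 bp
  [263,274): 11 bp
  [274,283): 9 bp
  [283,289): 6 bp
  [289,295): 6 bp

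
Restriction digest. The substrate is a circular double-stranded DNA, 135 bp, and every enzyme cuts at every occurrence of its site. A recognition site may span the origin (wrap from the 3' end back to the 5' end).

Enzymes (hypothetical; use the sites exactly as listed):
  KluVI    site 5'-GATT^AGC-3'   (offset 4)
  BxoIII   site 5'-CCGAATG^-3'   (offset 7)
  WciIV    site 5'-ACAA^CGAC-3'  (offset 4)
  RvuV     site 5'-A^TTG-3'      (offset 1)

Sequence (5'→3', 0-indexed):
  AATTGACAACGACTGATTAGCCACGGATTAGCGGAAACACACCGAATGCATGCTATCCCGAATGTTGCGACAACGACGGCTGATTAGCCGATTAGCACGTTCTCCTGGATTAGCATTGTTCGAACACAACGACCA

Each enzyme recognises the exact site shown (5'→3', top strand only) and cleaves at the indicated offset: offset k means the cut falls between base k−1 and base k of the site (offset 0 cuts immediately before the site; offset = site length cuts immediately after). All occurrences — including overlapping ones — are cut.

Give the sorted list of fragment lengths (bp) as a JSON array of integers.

[4,7,8,8,9,9,11,12,14,16,18,19]

Per-enzyme occurrences:
  KluVI GATTAGC/4: at [14, 25, 81, 89, 107] ⇒ [18, 29, 85, 93, 111]
  BxoIII CCGAATG/7: at [41, 57] ⇒ [48, 64]
  WciIV ACAACGAC/4: at [5, 69, 125] ⇒ [9, 73, 129]
  RvuV ATTG/1: at [1, 114] ⇒ [2, 115]

Pooled cuts: [2, 9, 18, 29, 48, 64, 73, 85, 93, 111, 115, 129]

Fragment lengths:
  2→9: 7 bp
  9→18: 9 bp
  18→29: 11 bp
  29→48: 19 bp
  48→64: 16 bp
  64→73: 9 bp
  73→85: 12 bp
  85→93: 8 bp
  93→111: 18 bp
  111→115: 4 bp
  115→129: 14 bp
  129→2 (wrap): 135-129+2 = 8 bp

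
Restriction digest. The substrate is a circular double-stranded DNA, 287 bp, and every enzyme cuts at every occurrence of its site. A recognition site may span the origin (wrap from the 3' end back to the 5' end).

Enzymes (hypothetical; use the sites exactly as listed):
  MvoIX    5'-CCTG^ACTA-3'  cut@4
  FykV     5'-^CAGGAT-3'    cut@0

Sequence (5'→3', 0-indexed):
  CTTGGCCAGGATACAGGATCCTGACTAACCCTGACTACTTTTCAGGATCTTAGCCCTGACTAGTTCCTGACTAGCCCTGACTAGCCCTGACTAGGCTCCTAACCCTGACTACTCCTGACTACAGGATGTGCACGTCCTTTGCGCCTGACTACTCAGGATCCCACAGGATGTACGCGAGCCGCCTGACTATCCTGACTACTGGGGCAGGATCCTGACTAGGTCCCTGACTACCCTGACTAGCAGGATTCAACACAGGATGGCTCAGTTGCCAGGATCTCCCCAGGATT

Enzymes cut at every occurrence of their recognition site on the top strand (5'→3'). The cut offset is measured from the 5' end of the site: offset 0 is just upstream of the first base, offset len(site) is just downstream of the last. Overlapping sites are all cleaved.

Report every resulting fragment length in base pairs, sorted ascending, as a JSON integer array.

[4,5,6,7,9,9,9,10,10,10,10,10,10,10,10,11,11,12,12,13,16,17,18,22,26]

Site scan:
  MvoIX CCTGACTA/4: at [19, 29, 54, 65, 75, 85, 103, 113, 143, 181, 190, 210, 222, 231] ⇒ [23, 33, 58, 69, 79, 89, 107, 117, 147, 185, 194, 214, 226, 235]
  FykV CAGGAT/0: at [6, 13, 42, 121, 153, 163, 204, 240, 252, 269, 280] ⇒ [6, 13, 42, 121, 153, 163, 204, 240, 252, 269, 280]

Pooled cuts: [6, 13, 23, 33, 42, 58, 69, 79, 89, 107, 117, 121, 147, 153, 163, 185, 194, 204, 214, 226, 235, 240, 252, 269, 280]

Fragment lengths:
  6→13: 7 bp
  13→23: 10 bp
  23→33: 10 bp
  33→42: 9 bp
  42→58: 16 bp
  58→69: 11 bp
  69→79: 10 bp
  79→89: 10 bp
  89→107: 18 bp
  107→117: 10 bp
  117→121: 4 bp
  121→147: 26 bp
  147→153: 6 bp
  153→163: 10 bp
  163→185: 22 bp
  185→194: 9 bp
  194→204: 10 bp
  204→214: 10 bp
  214→226: 12 bp
  226→235: 9 bp
  235→240: 5 bp
  240→252: 12 bp
  252→269: 17 bp
  269→280: 11 bp
  280→6 (wrap): 287-280+6 = 13 bp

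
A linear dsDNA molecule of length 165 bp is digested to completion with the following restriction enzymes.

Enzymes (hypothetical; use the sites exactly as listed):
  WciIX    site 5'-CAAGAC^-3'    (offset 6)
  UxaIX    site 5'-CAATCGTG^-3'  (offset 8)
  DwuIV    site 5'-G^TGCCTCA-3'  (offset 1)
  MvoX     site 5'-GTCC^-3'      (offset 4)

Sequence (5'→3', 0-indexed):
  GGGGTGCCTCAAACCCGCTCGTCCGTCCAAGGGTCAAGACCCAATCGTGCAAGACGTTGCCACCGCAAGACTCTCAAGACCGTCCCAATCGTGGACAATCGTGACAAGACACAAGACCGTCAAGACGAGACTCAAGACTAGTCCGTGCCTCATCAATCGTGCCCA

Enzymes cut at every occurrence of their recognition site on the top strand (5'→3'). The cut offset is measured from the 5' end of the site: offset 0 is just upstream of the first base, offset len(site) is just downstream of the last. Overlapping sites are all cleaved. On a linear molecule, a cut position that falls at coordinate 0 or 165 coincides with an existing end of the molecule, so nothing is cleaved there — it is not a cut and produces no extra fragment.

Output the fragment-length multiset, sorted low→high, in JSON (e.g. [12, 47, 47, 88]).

Scan for sites:
  WciIX CAAGAC/6: at [34, 49, 65, 74, 104, 111, 120, 132] ⇒ [40, 55, 71, 80, 110, 117, 126, 138]
  UxaIX CAATCGTG/8: at [41, 85, 95, 153] ⇒ [49, 93, 103, 161]
  DwuIV GTGCCTCA/1: at [3, 144] ⇒ [4, 145]
  MvoX GTCC/4: at [20, 24, 81, 140] ⇒ [24, 28, 85, 144]

Pooled cuts: [4, 24, 28, 40, 49, 55, 71, 80, 85, 93, 103, 110, 117, 126, 138, 144, 145, 161]

Fragments:
  [0,4): 4 bp
  [4,24): 20 bp
  [24,28): 4 bp
  [28,40): 12 bp
  [40,49): 9 bp
  [49,55): 6 bp
  [55,71): 16 bp
  [71,80): 9 bp
  [80,85): 5 bp
  [85,93): 8 bp
  [93,103): 10 bp
  [103,110): 7 bp
  [110,117): 7 bp
  [117,126): 9 bp
  [126,138): 12 bp
  [138,144): 6 bp
  [144,145): 1 bp
  [145,161): 16 bp
  [161,165): 4 bp

[1,4,4,4,5,6,6,7,7,8,9,9,9,10,12,12,16,16,20]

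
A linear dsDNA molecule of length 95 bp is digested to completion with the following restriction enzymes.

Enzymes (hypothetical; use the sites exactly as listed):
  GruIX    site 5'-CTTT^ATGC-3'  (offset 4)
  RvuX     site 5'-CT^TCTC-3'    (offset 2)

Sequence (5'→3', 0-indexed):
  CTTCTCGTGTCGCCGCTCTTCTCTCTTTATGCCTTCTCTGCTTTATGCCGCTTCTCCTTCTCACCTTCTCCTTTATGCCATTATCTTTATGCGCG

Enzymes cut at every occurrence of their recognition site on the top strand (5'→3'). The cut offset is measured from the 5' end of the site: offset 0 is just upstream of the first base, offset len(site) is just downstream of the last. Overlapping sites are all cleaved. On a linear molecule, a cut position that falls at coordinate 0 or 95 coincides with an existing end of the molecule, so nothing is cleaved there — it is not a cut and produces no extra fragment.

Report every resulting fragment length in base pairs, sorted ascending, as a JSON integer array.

[2,6,6,7,8,8,8,9,10,14,17]

Per-enzyme occurrences:
  GruIX CTTTATGC/4: at [24, 40, 70, 84] ⇒ [28, 44, 74, 88]
  RvuX CTTCTC/2: at [0, 17, 32, 50, 56, 64] ⇒ [2, 19, 34, 52, 58, 66]

All cut coordinates (distinct, sorted): [2, 19, 28, 34, 44, 52, 58, 66, 74, 88]

Fragment lengths:
  [0,2): 2 bp
  [2,19): 17 bp
  [19,28): 9 bp
  [28,34): 6 bp
  [34,44): 10 bp
  [44,52): 8 bp
  [52,58): 6 bp
  [58,66): 8 bp
  [66,74): 8 bp
  [74,88): 14 bp
  [88,95): 7 bp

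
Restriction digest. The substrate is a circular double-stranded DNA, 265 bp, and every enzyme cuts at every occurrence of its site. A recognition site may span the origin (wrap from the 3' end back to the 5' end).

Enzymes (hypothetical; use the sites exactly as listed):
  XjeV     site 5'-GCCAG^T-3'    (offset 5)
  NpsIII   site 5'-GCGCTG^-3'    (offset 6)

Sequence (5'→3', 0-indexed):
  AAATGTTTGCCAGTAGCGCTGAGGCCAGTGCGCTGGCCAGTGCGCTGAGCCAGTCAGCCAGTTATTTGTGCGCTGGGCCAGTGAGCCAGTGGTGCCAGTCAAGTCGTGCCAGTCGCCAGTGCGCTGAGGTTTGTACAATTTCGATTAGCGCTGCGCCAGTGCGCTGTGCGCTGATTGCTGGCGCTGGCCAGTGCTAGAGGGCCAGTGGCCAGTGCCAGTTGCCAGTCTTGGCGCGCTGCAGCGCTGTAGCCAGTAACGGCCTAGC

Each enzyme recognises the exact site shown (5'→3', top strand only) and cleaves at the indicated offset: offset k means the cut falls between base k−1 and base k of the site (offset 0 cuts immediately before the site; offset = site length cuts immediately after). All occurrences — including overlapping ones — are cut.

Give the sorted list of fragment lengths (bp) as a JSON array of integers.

[5,5,6,6,6,6,7,7,7,7,7,7,7,7,7,7,8,8,8,8,9,13,13,14,14,14,25,27]

Scan for sites:
  XjeV (GCCAGT, off=5): starts [8, 23, 35, 48, 56, 76, 84, 93, 107, 114, 154, 186, 200, 207, 213, 220, 248] → cuts [13, 28, 40, 53, 61, 81, 89, 98, 112, 119, 159, 191, 205, 212, 218, 225, 253]
  NpsIII (GCGCTG, off=6): starts [15, 29, 41, 69, 120, 147, 160, 167, 180, 232, 240] → cuts [21, 35, 47, 75, 126, 153, 166, 173, 186, 238, 246]

All cut coordinates (distinct, sorted): [13, 21, 28, 35, 40, 47, 53, 61, 75, 81, 89, 98, 112, 119, 126, 153, 159, 166, 173, 186, 191, 205, 212, 218, 225, 238, 246, 253]

Fragment lengths:
  13→21: 8 bp
  21→28: 7 bp
  28→35: 7 bp
  35→40: 5 bp
  40→47: 7 bp
  47→53: 6 bp
  53→61: 8 bp
  61→75: 14 bp
  75→81: 6 bp
  81→89: 8 bp
  89→98: 9 bp
  98→112: 14 bp
  112→119: 7 bp
  119→126: 7 bp
  126→153: 27 bp
  153→159: 6 bp
  159→166: 7 bp
  166→173: 7 bp
  173→186: 13 bp
  186→191: 5 bp
  191→205: 14 bp
  205→212: 7 bp
  212→218: 6 bp
  218→225: 7 bp
  225→238: 13 bp
  238→246: 8 bp
  246→253: 7 bp
  253→13 (wrap): 265-253+13 = 25 bp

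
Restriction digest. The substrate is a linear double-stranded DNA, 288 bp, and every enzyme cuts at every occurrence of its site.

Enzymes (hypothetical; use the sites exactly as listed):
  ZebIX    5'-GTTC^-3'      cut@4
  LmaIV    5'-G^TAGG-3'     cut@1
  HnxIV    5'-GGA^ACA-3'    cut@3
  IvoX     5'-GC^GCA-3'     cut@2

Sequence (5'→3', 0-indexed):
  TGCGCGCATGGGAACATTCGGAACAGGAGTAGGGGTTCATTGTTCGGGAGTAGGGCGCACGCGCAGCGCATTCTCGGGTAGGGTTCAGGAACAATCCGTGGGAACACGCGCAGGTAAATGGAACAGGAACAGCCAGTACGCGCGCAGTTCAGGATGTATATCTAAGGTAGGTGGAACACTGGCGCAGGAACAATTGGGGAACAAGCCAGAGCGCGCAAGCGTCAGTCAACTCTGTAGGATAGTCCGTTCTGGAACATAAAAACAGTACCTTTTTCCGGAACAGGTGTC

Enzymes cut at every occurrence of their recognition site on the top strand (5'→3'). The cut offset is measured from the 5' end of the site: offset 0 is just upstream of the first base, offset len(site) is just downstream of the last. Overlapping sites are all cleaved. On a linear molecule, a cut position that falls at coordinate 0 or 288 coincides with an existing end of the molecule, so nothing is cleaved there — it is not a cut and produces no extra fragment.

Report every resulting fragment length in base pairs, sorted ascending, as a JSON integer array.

[4,4,5,5,5,6,6,6,6,6,7,7,7,8,8,8,8,9,9,9,11,11,13,13,14,15,15,17,20,26]

Scan for sites:
  ZebIX (GTTC, off=4): starts [34, 41, 82, 146, 245] → cuts [38, 45, 86, 150, 249]
  LmaIV (GTAGG, off=1): starts [28, 49, 77, 166, 233] → cuts [29, 50, 78, 167, 234]
  HnxIV (GGAACA, off=3): starts [10, 19, 87, 100, 119, 125, 172, 186, 197, 250, 276] → cuts [13, 22, 90, 103, 122, 128, 175, 189, 200, 253, 279]
  IvoX (GCGCA, off=2): starts [3, 54, 60, 65, 107, 141, 181, 212] → cuts [5, 56, 62, 67, 109, 143, 183, 214]

Pooled cuts: [5, 13, 22, 29, 38, 45, 50, 56, 62, 67, 78, 86, 90, 103, 109, 122, 128, 143, 150, 167, 175, 183, 189, 200, 214, 234, 249, 253, 279]

Fragments:
  [0,5): 5 bp
  [5,13): 8 bp
  [13,22): 9 bp
  [22,29): 7 bp
  [29,38): 9 bp
  [38,45): 7 bp
  [45,50): 5 bp
  [50,56): 6 bp
  [56,62): 6 bp
  [62,67): 5 bp
  [67,78): 11 bp
  [78,86): 8 bp
  [86,90): 4 bp
  [90,103): 13 bp
  [103,109): 6 bp
  [109,122): 13 bp
  [122,128): 6 bp
  [128,143): 15 bp
  [143,150): 7 bp
  [150,167): 17 bp
  [167,175): 8 bp
  [175,183): 8 bp
  [183,189): 6 bp
  [189,200): 11 bp
  [200,214): 14 bp
  [214,234): 20 bp
  [234,249): 15 bp
  [249,253): 4 bp
  [253,279): 26 bp
  [279,288): 9 bp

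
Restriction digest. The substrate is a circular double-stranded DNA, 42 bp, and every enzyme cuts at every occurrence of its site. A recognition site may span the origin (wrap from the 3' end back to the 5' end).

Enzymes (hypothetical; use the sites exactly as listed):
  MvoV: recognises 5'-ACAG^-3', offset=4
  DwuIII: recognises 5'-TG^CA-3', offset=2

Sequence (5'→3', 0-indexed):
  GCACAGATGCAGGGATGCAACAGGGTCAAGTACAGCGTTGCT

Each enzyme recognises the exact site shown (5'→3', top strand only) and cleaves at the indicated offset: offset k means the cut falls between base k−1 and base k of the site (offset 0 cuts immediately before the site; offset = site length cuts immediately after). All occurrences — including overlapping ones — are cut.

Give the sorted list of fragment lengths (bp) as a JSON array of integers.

Scan for sites:
  MvoV (ACAG, off=4): starts [2, 19, 31] → cuts [6, 23, 35]
  DwuIII (TGCA, off=2): starts [7, 15, 41] → cuts [1, 9, 17]

All cut coordinates (distinct, sorted): [1, 6, 9, 17, 23, 35]

Fragments:
  1→6: 5 bp
  6→9: 3 bp
  9→17: 8 bp
  17→23: 6 bp
  23→35: 12 bp
  35→1 (wrap): 42-35+1 = 8 bp

[3,5,6,8,8,12]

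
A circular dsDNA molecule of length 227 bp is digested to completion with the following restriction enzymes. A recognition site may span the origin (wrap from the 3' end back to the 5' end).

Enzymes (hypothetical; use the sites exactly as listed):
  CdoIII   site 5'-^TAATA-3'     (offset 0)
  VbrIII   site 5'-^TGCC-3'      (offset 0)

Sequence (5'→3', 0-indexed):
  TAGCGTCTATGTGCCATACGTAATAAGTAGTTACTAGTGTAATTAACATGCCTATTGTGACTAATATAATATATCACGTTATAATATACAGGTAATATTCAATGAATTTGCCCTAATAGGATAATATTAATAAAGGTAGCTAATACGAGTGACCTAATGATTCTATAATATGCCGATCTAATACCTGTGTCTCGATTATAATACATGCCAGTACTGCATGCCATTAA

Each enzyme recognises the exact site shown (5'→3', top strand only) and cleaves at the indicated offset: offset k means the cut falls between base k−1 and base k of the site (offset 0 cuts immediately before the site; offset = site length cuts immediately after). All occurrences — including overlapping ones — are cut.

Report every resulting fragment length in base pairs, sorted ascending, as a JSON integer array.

Scan for sites:
  CdoIII TAATA/0: at [20, 61, 66, 81, 92, 113, 121, 127, 140, 165, 178, 198, 224] ⇒ [20, 61, 66, 81, 92, 113, 121, 127, 140, 165, 178, 198, 224]
  VbrIII TGCC/0: at [11, 48, 108, 170, 205, 218] ⇒ [11, 48, 108, 170, 205, 218]

Pooled cuts: [11, 20, 48, 61, 66, 81, 92, 108, 113, 121, 127, 140, 165, 170, 178, 198, 205, 218, 224]

Fragment lengths:
  11→20: 9 bp
  20→48: 28 bp
  48→61: 13 bp
  61→66: 5 bp
  66→81: 15 bp
  81→92: 11 bp
  92→108: 16 bp
  108→113: 5 bp
  113→121: 8 bp
  121→127: 6 bp
  127→140: 13 bp
  140→165: 25 bp
  165→170: 5 bp
  170→178: 8 bp
  178→198: 20 bp
  198→205: 7 bp
  205→218: 13 bp
  218→224: 6 bp
  224→11 (wrap): 227-224+11 = 14 bp

[5,5,5,6,6,7,8,8,9,11,13,13,13,14,15,16,20,25,28]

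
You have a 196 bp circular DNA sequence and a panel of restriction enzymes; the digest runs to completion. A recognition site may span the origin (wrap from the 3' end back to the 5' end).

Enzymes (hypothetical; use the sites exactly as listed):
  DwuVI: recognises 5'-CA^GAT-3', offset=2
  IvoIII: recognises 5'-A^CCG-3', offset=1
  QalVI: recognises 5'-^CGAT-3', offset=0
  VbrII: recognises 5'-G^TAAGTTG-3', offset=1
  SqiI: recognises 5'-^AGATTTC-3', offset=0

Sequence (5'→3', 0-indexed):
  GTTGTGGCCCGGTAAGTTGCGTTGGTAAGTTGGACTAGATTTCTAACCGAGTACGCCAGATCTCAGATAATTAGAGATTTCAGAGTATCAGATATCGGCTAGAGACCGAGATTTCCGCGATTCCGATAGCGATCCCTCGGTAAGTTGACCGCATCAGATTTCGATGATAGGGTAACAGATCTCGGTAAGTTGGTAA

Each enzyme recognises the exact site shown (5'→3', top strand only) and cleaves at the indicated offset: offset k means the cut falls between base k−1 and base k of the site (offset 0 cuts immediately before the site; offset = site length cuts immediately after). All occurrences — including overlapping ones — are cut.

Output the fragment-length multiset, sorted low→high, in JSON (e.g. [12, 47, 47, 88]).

[1,3,5,6,6,7,7,8,8,8,9,9,10,11,11,12,13,15,15,16,16]

Per-enzyme occurrences:
  DwuVI (CAGAT, off=2): starts [56, 63, 88, 154, 175] → cuts [58, 65, 90, 156, 177]
  IvoIII (ACCG, off=1): starts [45, 104, 147] → cuts [46, 105, 148]
  QalVI (CGAT, off=0): starts [117, 123, 129, 161] → cuts [117, 123, 129, 161]
  VbrII (GTAAGTTG, off=1): starts [11, 24, 139, 184, 192] → cuts [12, 25, 140, 185, 193]
  SqiI (AGATTTC, off=0): starts [36, 74, 108, 155] → cuts [36, 74, 108, 155]

Pooled cuts: [12, 25, 36, 46, 58, 65, 74, 90, 105, 108, 117, 123, 129, 140, 148, 155, 156, 161, 177, 185, 193]

Fragments:
  12→25: 13 bp
  25→36: 11 bp
  36→46: 10 bp
  46→58: 12 bp
  58→65: 7 bp
  65→74: 9 bp
  74→90: 16 bp
  90→105: 15 bp
  105→108: 3 bp
  108→117: 9 bp
  117→123: 6 bp
  123→129: 6 bp
  129→140: 11 bp
  140→148: 8 bp
  148→155: 7 bp
  155→156: 1 bp
  156→161: 5 bp
  161→177: 16 bp
  177→185: 8 bp
  185→193: 8 bp
  193→12 (wrap): 196-193+12 = 15 bp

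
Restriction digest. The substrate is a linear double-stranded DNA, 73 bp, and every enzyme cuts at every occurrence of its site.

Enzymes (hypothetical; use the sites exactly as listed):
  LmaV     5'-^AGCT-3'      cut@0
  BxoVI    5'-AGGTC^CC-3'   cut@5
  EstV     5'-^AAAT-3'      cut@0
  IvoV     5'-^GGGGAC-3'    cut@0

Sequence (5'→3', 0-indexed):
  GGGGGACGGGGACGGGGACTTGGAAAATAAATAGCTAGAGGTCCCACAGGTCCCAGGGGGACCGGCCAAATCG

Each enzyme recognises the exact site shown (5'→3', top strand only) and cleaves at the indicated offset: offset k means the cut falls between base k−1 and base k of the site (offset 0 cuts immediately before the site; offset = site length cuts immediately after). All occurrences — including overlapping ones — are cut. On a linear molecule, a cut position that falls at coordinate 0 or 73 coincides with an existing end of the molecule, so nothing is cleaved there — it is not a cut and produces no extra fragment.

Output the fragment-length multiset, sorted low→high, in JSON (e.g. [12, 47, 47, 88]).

Per-enzyme occurrences:
  LmaV (AGCT, off=0): starts [32] → cuts [32]
  BxoVI (AGGTCCC, off=5): starts [38, 47] → cuts [43, 52]
  EstV (AAAT, off=0): starts [24, 28, 67] → cuts [24, 28, 67]
  IvoV (GGGGAC, off=0): starts [1, 7, 13, 56] → cuts [1, 7, 13, 56]

Pooled cuts: [1, 7, 13, 24, 28, 32, 43, 52, 56, 67]

Fragments:
  [0,1): 1 bp
  [1,7): 6 bp
  [7,13): 6 bp
  [13,24): 11 bp
  [24,28): 4 bp
  [28,32): 4 bp
  [32,43): 11 bp
  [43,52): 9 bp
  [52,56): 4 bp
  [56,67): 11 bp
  [67,73): 6 bp

[1,4,4,4,6,6,6,9,11,11,11]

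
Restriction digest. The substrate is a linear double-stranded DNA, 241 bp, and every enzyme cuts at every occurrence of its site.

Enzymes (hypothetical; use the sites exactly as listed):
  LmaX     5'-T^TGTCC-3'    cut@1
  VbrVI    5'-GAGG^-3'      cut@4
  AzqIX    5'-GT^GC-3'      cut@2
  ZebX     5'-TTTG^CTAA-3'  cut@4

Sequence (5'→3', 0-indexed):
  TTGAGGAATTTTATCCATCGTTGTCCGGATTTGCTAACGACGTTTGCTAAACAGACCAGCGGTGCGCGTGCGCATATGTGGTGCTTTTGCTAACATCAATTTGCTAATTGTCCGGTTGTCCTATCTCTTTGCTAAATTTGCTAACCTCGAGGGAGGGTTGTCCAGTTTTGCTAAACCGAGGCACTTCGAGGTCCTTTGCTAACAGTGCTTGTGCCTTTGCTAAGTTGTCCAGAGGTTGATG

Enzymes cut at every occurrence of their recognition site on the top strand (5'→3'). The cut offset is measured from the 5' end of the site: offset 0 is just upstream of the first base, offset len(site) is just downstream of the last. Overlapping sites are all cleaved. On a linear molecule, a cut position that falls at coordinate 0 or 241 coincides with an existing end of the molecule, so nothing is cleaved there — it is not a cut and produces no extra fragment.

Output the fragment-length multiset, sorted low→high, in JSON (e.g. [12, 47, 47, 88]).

[2,4,5,6,6,6,6,6,7,7,7,8,8,9,10,10,11,12,12,12,13,13,14,15,15,17]

Per-enzyme occurrences:
  LmaX (TTGTCC, off=1): starts [20, 107, 115, 157, 224] → cuts [21, 108, 116, 158, 225]
  VbrVI (GAGG, off=4): starts [2, 148, 152, 177, 187, 231] → cuts [6, 152, 156, 181, 191, 235]
  AzqIX (GTGC, off=2): starts [61, 67, 80, 204, 210] → cuts [63, 69, 82, 206, 212]
  ZebX (TTTGCTAA, off=4): starts [29, 42, 85, 99, 127, 136, 166, 194, 215] → cuts [33, 46, 89, 103, 131, 140, 170, 198, 219]

Pooled cuts: [6, 21, 33, 46, 63, 69, 82, 89, 103, 108, 116, 131, 140, 152, 156, 158, 170, 181, 191, 198, 206, 212, 219, 225, 235]

Fragments:
  [0,6): 6 bp
  [6,21): 15 bp
  [21,33): 12 bp
  [33,46): 13 bp
  [46,63): 17 bp
  [63,69): 6 bp
  [69,82): 13 bp
  [82,89): 7 bp
  [89,103): 14 bp
  [103,108): 5 bp
  [108,116): 8 bp
  [116,131): 15 bp
  [131,140): 9 bp
  [140,152): 12 bp
  [152,156): 4 bp
  [156,158): 2 bp
  [158,170): 12 bp
  [170,181): 11 bp
  [181,191): 10 bp
  [191,198): 7 bp
  [198,206): 8 bp
  [206,212): 6 bp
  [212,219): 7 bp
  [219,225): 6 bp
  [225,235): 10 bp
  [235,241): 6 bp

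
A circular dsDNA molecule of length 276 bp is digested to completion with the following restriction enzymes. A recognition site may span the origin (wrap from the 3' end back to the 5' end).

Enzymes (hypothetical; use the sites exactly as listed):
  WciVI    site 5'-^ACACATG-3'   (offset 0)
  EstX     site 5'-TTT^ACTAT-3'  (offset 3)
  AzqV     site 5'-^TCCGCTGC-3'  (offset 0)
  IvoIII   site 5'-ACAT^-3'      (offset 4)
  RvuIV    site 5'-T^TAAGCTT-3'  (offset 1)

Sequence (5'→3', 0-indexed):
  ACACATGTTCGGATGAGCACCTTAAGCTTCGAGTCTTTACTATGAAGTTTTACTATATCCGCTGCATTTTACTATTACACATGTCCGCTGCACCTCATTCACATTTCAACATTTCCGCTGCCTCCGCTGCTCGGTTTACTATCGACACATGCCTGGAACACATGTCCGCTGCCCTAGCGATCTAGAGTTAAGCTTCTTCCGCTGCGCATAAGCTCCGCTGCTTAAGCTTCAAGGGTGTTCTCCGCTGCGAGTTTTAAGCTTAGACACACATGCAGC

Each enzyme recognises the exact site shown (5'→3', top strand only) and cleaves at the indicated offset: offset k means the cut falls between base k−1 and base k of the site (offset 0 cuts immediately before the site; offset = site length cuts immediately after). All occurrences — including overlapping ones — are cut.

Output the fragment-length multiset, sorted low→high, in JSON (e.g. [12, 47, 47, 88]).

[1,1,1,5,6,6,6,6,6,6,6,7,7,8,9,9,9,11,13,13,14,15,16,16,16,18,21,24]

Site scan:
  WciVI (ACACATG, off=0): starts [0, 76, 144, 157, 265] → cuts [0, 76, 144, 157, 265]
  EstX (TTTACTAT, off=3): starts [35, 48, 67, 134] → cuts [38, 51, 70, 137]
  AzqV (TCCGCTGC, off=0): starts [57, 83, 113, 122, 164, 197, 213, 240] → cuts [57, 83, 113, 122, 164, 197, 213, 240]
  IvoIII (ACAT, off=4): starts [2, 78, 100, 108, 146, 159, 267] → cuts [6, 82, 104, 112, 150, 163, 271]
  RvuIV (TTAAGCTT, off=1): starts [21, 187, 221, 253] → cuts [22, 188, 222, 254]

Pooled cuts: [0, 6, 22, 38, 51, 57, 70, 76, 82, 83, 104, 112, 113, 122, 137, 144, 150, 157, 163, 164, 188, 197, 213, 222, 240, 254, 265, 271]

Fragments:
  0→6: 6 bp
  6→22: 16 bp
  22→38: 16 bp
  38→51: 13 bp
  51→57: 6 bp
  57→70: 13 bp
  70→76: 6 bp
  76→82: 6 bp
  82→83: 1 bp
  83→104: 21 bp
  104→112: 8 bp
  112→113: 1 bp
  113→122: 9 bp
  122→137: 15 bp
  137→144: 7 bp
  144→150: 6 bp
  150→157: 7 bp
  157→163: 6 bp
  163→164: 1 bp
  164→188: 24 bp
  188→197: 9 bp
  197→213: 16 bp
  213→222: 9 bp
  222→240: 18 bp
  240→254: 14 bp
  254→265: 11 bp
  265→271: 6 bp
  271→0 (wrap): 276-271+0 = 5 bp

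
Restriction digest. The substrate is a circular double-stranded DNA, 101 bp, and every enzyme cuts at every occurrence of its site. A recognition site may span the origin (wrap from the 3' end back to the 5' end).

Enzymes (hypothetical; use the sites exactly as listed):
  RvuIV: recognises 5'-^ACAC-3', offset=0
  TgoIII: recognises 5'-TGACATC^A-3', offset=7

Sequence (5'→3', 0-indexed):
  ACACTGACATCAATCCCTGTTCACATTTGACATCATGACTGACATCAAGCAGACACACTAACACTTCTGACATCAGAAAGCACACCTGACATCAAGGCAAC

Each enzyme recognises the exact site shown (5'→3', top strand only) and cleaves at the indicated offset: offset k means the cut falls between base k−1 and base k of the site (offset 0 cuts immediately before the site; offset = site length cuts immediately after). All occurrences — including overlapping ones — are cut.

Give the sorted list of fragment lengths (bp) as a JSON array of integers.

[2,2,6,6,6,7,11,12,12,14,23]

Per-enzyme occurrences:
  RvuIV (ACAC, off=0): starts [0, 52, 54, 60, 81, 99] → cuts [0, 52, 54, 60, 81, 99]
  TgoIII (TGACATCA, off=7): starts [4, 27, 39, 67, 86] → cuts [11, 34, 46, 74, 93]

All cut coordinates (distinct, sorted): [0, 11, 34, 46, 52, 54, 60, 74, 81, 93, 99]

Fragments:
  0→11: 11 bp
  11→34: 23 bp
  34→46: 12 bp
  46→52: 6 bp
  52→54: 2 bp
  54→60: 6 bp
  60→74: 14 bp
  74→81: 7 bp
  81→93: 12 bp
  93→99: 6 bp
  99→0 (wrap): 101-99+0 = 2 bp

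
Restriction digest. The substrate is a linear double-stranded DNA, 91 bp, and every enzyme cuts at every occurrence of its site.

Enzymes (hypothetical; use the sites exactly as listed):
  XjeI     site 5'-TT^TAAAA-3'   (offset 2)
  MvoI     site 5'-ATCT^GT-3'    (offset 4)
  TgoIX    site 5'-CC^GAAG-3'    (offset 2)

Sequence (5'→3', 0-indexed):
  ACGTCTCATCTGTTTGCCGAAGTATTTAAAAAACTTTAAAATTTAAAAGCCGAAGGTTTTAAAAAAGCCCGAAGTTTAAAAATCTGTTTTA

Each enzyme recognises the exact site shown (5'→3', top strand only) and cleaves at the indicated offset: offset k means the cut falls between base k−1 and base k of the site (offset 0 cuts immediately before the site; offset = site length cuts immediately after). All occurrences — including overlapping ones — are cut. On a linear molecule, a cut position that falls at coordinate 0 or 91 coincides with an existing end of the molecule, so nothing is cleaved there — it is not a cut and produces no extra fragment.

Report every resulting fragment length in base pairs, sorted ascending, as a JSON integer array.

[6,6,7,7,8,8,8,9,10,11,11]

Scan for sites:
  XjeI (TTTAAAA, off=2): starts [24, 34, 41, 57, 74] → cuts [26, 36, 43, 59, 76]
  MvoI (ATCTGT, off=4): starts [7, 81] → cuts [11, 85]
  TgoIX (CCGAAG, off=2): starts [16, 49, 68] → cuts [18, 51, 70]

All cut coordinates (distinct, sorted): [11, 18, 26, 36, 43, 51, 59, 70, 76, 85]

Fragment lengths:
  [0,11): 11 bp
  [11,18): 7 bp
  [18,26): 8 bp
  [26,36): 10 bp
  [36,43): 7 bp
  [43,51): 8 bp
  [51,59): 8 bp
  [59,70): 11 bp
  [70,76): 6 bp
  [76,85): 9 bp
  [85,91): 6 bp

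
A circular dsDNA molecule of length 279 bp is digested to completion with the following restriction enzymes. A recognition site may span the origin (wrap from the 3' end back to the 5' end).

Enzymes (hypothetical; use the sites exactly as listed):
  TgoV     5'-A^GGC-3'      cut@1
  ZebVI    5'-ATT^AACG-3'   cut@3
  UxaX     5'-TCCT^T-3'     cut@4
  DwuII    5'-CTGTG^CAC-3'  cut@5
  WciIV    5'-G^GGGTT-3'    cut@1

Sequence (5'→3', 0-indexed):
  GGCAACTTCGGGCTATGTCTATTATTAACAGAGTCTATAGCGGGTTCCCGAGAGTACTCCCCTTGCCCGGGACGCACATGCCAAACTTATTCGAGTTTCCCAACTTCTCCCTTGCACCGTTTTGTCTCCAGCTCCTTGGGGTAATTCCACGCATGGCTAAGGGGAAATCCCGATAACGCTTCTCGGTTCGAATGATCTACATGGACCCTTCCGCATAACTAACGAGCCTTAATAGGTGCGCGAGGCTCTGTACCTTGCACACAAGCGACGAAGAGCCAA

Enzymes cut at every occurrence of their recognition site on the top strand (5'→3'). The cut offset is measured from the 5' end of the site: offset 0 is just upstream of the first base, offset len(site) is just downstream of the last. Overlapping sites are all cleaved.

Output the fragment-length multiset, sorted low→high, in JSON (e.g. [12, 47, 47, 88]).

Per-enzyme occurrences:
  TgoV AGGC/1: at [242, 278] ⇒ [0, 243]
  ZebVI (ATTAACG, off=3): no sites
  UxaX TCCTT/4: at [132] ⇒ [136]
  DwuII (CTGTGCAC, off=5): no sites
  WciIV (GGGGTT, off=1): no sites

All cut coordinates (distinct, sorted): [0, 136, 243]

Fragment lengths:
  0→136: 136 bp
  136→243: 107 bp
  243→0 (wrap): 279-243+0 = 36 bp

[36,107,136]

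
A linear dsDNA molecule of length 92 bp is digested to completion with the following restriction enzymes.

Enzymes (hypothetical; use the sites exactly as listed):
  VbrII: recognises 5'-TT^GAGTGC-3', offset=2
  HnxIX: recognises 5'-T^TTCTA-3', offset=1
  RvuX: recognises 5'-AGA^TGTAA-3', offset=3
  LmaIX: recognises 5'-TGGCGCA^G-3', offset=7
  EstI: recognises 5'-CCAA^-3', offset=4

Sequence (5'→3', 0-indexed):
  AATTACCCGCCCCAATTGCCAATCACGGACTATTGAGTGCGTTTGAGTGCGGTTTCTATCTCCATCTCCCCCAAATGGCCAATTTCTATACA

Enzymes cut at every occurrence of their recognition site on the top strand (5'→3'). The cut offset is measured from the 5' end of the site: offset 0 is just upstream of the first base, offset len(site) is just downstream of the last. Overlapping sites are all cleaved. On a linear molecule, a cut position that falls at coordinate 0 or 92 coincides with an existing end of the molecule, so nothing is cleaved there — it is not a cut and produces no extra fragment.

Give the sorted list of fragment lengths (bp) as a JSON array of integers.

[1,7,8,9,9,10,12,15,21]

Site scan:
  VbrII (TTGAGTGC, off=2): starts [32, 42] → cuts [34, 44]
  HnxIX (TTTCTA, off=1): starts [52, 82] → cuts [53, 83]
  RvuX (AGATGTAA, off=3): no sites
  LmaIX (TGGCGCAG, off=7): no sites
  EstI (CCAA, off=4): starts [11, 18, 70, 78] → cuts [15, 22, 74, 82]

All cut coordinates (distinct, sorted): [15, 22, 34, 44, 53, 74, 82, 83]

Fragment lengths:
  [0,15): 15 bp
  [15,22): 7 bp
  [22,34): 12 bp
  [34,44): 10 bp
  [44,53): 9 bp
  [53,74): 21 bp
  [74,82): 8 bp
  [82,83): 1 bp
  [83,92): 9 bp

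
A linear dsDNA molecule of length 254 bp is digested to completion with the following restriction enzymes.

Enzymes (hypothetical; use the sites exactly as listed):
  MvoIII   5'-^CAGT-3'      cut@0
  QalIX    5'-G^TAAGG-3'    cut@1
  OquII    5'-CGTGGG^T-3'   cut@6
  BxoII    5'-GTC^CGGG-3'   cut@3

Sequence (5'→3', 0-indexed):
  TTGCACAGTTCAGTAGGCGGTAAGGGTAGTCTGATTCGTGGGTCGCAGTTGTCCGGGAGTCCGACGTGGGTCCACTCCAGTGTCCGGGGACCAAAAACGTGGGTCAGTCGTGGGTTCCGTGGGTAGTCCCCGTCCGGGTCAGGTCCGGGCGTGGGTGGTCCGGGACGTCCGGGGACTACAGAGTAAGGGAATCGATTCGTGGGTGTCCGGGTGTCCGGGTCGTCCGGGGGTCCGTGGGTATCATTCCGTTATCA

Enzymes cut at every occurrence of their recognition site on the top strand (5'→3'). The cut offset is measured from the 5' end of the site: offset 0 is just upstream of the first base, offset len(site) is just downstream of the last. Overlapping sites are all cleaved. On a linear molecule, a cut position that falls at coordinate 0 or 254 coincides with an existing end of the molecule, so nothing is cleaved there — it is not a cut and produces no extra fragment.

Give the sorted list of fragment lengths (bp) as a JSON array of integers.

[1,3,4,5,5,5,7,7,8,8,9,9,9,10,10,10,11,11,14,14,16,17,19,20,22]

Per-enzyme occurrences:
  MvoIII CAGT/0: at [5, 10, 45, 77, 104] ⇒ [5, 10, 45, 77, 104]
  QalIX GTAAGG/1: at [19, 182] ⇒ [20, 183]
  OquII CGTGGGT/6: at [36, 64, 97, 108, 117, 149, 197, 232] ⇒ [42, 70, 103, 114, 123, 155, 203, 238]
  BxoII GTCCGGG/3: at [50, 81, 131, 142, 157, 166, 204, 212, 221] ⇒ [53, 84, 134, 145, 160, 169, 207, 215, 224]

All cut coordinates (distinct, sorted): [5, 10, 20, 42, 45, 53, 70, 77, 84, 103, 104, 114, 123, 134, 145, 155, 160, 169, 183, 203, 207, 215, 224, 238]

Fragment lengths:
  [0,5): 5 bp
  [5,10): 5 bp
  [10,20): 10 bp
  [20,42): 22 bp
  [42,45): 3 bp
  [45,53): 8 bp
  [53,70): 17 bp
  [70,77): 7 bp
  [77,84): 7 bp
  [84,103): 19 bp
  [103,104): 1 bp
  [104,114): 10 bp
  [114,123): 9 bp
  [123,134): 11 bp
  [134,145): 11 bp
  [145,155): 10 bp
  [155,160): 5 bp
  [160,169): 9 bp
  [169,183): 14 bp
  [183,203): 20 bp
  [203,207): 4 bp
  [207,215): 8 bp
  [215,224): 9 bp
  [224,238): 14 bp
  [238,254): 16 bp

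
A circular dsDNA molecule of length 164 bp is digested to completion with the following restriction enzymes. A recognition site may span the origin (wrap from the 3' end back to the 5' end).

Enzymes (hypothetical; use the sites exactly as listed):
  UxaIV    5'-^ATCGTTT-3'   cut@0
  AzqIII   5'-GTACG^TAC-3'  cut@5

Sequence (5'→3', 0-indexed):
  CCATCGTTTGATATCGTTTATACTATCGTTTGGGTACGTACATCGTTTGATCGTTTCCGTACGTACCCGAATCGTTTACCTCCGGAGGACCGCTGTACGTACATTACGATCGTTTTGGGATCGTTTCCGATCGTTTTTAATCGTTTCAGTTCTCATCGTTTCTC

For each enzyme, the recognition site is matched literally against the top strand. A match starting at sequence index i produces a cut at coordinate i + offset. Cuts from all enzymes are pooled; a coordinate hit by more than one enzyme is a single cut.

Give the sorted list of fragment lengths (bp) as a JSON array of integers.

[3,7,8,9,10,10,10,11,12,12,14,14,15,29]

Scan for sites:
  UxaIV (ATCGTTT, off=0): starts [2, 12, 24, 41, 49, 70, 108, 119, 129, 139, 154] → cuts [2, 12, 24, 41, 49, 70, 108, 119, 129, 139, 154]
  AzqIII (GTACGTAC, off=5): starts [33, 58, 94] → cuts [38, 63, 99]

All cut coordinates (distinct, sorted): [2, 12, 24, 38, 41, 49, 63, 70, 99, 108, 119, 129, 139, 154]

Fragments:
  2→12: 10 bp
  12→24: 12 bp
  24→38: 14 bp
  38→41: 3 bp
  41→49: 8 bp
  49→63: 14 bp
  63→70: 7 bp
  70→99: 29 bp
  99→108: 9 bp
  108→119: 11 bp
  119→129: 10 bp
  129→139: 10 bp
  139→154: 15 bp
  154→2 (wrap): 164-154+2 = 12 bp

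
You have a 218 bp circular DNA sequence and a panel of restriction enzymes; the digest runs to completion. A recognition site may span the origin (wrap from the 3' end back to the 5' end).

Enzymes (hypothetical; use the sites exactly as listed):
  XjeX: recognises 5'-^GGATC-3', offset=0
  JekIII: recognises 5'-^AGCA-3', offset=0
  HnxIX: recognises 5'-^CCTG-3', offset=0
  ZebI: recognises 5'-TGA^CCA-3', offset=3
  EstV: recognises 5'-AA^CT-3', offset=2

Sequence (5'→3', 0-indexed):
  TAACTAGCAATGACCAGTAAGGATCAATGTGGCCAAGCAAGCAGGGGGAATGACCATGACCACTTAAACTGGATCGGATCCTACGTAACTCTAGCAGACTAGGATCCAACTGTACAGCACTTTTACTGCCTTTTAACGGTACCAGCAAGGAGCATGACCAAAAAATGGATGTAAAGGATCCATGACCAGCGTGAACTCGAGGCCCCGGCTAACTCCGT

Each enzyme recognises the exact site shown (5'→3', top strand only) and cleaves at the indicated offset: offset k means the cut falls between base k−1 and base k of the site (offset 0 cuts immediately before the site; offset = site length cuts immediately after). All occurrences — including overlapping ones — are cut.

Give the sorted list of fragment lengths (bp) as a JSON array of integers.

[2,2,4,4,5,6,6,7,7,7,8,8,9,9,9,10,10,13,14,15,17,18,28]

Site scan:
  XjeX GGATC/0: at [20, 70, 75, 101, 175] ⇒ [20, 70, 75, 101, 175]
  JekIII AGCA/0: at [5, 35, 39, 92, 115, 143, 150] ⇒ [5, 35, 39, 92, 115, 143, 150]
  HnxIX (CCTG, off=0): no sites
  ZebI TGACCA/3: at [10, 50, 56, 154, 182] ⇒ [13, 53, 59, 157, 185]
  EstV AACT/2: at [1, 66, 86, 107, 193, 210] ⇒ [3, 68, 88, 109, 195, 212]

All cut coordinates (distinct, sorted): [3, 5, 13, 20, 35, 39, 53, 59, 68, 70, 75, 88, 92, 101, 109, 115, 143, 150, 157, 175, 185, 195, 212]

Fragment lengths:
  3→5: 2 bp
  5→13: 8 bp
  13→20: 7 bp
  20→35: 15 bp
  35→39: 4 bp
  39→53: 14 bp
  53→59: 6 bp
  59→68: 9 bp
  68→70: 2 bp
  70→75: 5 bp
  75→88: 13 bp
  88→92: 4 bp
  92→101: 9 bp
  101→109: 8 bp
  109→115: 6 bp
  115→143: 28 bp
  143→150: 7 bp
  150→157: 7 bp
  157→175: 18 bp
  175→185: 10 bp
  185→195: 10 bp
  195→212: 17 bp
  212→3 (wrap): 218-212+3 = 9 bp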